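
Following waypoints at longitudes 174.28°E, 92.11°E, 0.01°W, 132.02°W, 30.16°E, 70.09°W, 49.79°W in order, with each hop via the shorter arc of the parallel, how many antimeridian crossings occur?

0

Leg 1: +174.28° → +92.11°, shortest Δλ = -82.17° (west) — does not cross 180°.
Leg 2: +92.11° → -0.01°, shortest Δλ = -92.12° (west) — does not cross 180°.
Leg 3: -0.01° → -132.02°, shortest Δλ = -132.01° (west) — does not cross 180°.
Leg 4: -132.02° → +30.16°, shortest Δλ = 162.18° (east) — does not cross 180°.
Leg 5: +30.16° → -70.09°, shortest Δλ = -100.25° (west) — does not cross 180°.
Leg 6: -70.09° → -49.79°, shortest Δλ = 20.3° (east) — does not cross 180°.
Total crossings: 0.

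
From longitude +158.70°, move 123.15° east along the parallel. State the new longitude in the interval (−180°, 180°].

-78.15°

Start at +158.70°; shift +123.15° → +281.85°.
+281.85° lies outside (−180°, 180°]; subtract 360° → -78.15°.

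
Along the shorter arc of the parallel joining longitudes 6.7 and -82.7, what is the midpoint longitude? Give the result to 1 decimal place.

Signed shortest Δλ from +6.7° to -82.7° is -89.4°.
Midpoint longitude = +6.7° + (-89.4°)/2 = +6.7° − 44.7° = -38.0°.

-38.0°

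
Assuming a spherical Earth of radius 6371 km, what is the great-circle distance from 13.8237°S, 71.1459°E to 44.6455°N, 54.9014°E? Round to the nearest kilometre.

Δλ = 54.9014 − 71.1459 = -16.2445°.
Δφ = 44.6455 − -13.8237 = 58.4692°.
a = sin²(Δφ/2) + cos φ₁ · cos φ₂ · sin²(Δλ/2) = 0.252312.
c = 2·atan2(√a, √(1−a)) = 1.05253 rad → d = 6371·c ≈ 6705.66 km.

6706 km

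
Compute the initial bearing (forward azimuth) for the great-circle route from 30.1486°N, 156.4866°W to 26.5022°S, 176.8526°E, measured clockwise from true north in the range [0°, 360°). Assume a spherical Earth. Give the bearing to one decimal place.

207.0°

Δλ = 176.8526 − -156.4866 = 333.3392°; wrapped into (−180°, 180°]: -26.6608°.
θ = atan2( sin Δλ · cos φ₂ , cos φ₁ · sin φ₂ − sin φ₁ · cos φ₂ · cos Δλ )
  = atan2(-0.40156, -0.78755) = -152.984° → normalised to [0°, 360°): 207.016°.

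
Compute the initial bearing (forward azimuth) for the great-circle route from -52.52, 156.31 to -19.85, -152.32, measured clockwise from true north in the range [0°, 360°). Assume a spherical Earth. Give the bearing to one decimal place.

70.6°

Δλ = -152.32 − 156.31 = -308.63°; wrapped into (−180°, 180°]: 51.37°.
θ = atan2( sin Δλ · cos φ₂ , cos φ₁ · sin φ₂ − sin φ₁ · cos φ₂ · cos Δλ )
  = atan2(0.73478, 0.25936) = 70.558° → normalised to [0°, 360°): 70.558°.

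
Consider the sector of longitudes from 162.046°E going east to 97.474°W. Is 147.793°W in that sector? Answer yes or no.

Band width going east from +162.046° to -97.474°: ((-97.474 − 162.046) mod 360) = 100.480°.
Offset of -147.793° east of the west edge: ((-147.793 − 162.046) mod 360) = 50.161°.
50.161° ≤ 100.480° ⇒ inside.

Yes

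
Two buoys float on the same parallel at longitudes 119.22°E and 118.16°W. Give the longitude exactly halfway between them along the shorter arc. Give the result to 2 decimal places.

Signed shortest Δλ from +119.22° to -118.16° is +122.62°.
Midpoint longitude = +119.22° + (+122.62°)/2 = +119.22° + 61.31° = +180.53°.
Normalise into (−180°, 180°]: -179.47°.
(The naïve average (+119.22 + -118.16)/2 = 0.53° is on the wrong side of the globe.)

179.47°W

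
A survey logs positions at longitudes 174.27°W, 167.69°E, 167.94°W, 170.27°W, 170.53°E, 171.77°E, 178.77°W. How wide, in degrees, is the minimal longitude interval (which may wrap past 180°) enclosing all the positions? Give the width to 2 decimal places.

24.37°

Sort the longitudes: -178.77°, -174.27°, -170.27°, -167.94°, +167.69°, +170.53°, +171.77°.
Eastward gaps between consecutive values (wrapping around): 4.50°, 4.00°, 2.33°, 335.63°, 2.84°, 1.24°, 9.46°.
Largest gap = 335.63° ⇒ minimal covering band is its complement: 360° − 335.63° = 24.37°.
Band runs from +167.69° eastward to -167.94°, crossing the antimeridian.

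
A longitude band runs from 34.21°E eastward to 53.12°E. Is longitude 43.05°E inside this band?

Band width going east from +34.21° to +53.12°: ((53.12 − 34.21) mod 360) = 18.91°.
Offset of +43.05° east of the west edge: ((43.05 − 34.21) mod 360) = 8.84°.
8.84° ≤ 18.91° ⇒ inside.

Yes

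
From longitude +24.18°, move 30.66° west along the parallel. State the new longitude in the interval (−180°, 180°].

-6.48°

Start at +24.18°; shift −30.66° → -6.48°.
-6.48° already lies in (−180°, 180°].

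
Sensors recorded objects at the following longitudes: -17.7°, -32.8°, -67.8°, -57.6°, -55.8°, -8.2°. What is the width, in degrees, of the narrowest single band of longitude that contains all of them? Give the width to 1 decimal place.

59.6°

Sort the longitudes: -67.8°, -57.6°, -55.8°, -32.8°, -17.7°, -8.2°.
Eastward gaps between consecutive values (wrapping around): 10.2°, 1.8°, 23.0°, 15.1°, 9.5°, 300.4°.
Largest gap = 300.4° ⇒ minimal covering band is its complement: 360° − 300.4° = 59.6°.
Band runs from -67.8° eastward to -8.2°.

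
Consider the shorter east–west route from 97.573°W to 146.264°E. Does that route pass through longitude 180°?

Naïve |146.264 − -97.573| = 243.837° > 180°, so the shorter arc goes the other way round — across 180°.
Signed shortest Δλ = ((146.264 − -97.573 + 180) mod 360) − 180 = -116.163°.
Going west by 116.163° from -97.573° passes through 180° before reaching +146.264°.

Yes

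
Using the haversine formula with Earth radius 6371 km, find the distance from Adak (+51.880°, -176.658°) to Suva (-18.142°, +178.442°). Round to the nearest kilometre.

7801 km

Δλ = 178.442 − -176.658 = 355.100°; wrapped into (−180°, 180°]: -4.900°.
Δφ = -18.142 − 51.880 = -70.022°.
a = sin²(Δφ/2) + cos φ₁ · cos φ₂ · sin²(Δλ/2) = 0.330242.
c = 2·atan2(√a, √(1−a)) = 1.22439 rad → d = 6371·c ≈ 7800.62 km.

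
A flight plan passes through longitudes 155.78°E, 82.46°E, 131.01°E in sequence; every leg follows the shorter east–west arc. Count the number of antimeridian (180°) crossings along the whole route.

Leg 1: +155.78° → +82.46°, shortest Δλ = -73.32° (west) — does not cross 180°.
Leg 2: +82.46° → +131.01°, shortest Δλ = 48.55° (east) — does not cross 180°.
Total crossings: 0.

0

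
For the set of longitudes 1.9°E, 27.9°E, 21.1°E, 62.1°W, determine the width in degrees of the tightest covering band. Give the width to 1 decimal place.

Sort the longitudes: -62.1°, +1.9°, +21.1°, +27.9°.
Eastward gaps between consecutive values (wrapping around): 64.0°, 19.2°, 6.8°, 270.0°.
Largest gap = 270.0° ⇒ minimal covering band is its complement: 360° − 270.0° = 90.0°.
Band runs from -62.1° eastward to +27.9°.

90.0°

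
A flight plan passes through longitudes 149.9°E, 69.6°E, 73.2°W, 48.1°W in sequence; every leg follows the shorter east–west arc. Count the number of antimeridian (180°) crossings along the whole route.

Leg 1: +149.9° → +69.6°, shortest Δλ = -80.3° (west) — does not cross 180°.
Leg 2: +69.6° → -73.2°, shortest Δλ = -142.8° (west) — does not cross 180°.
Leg 3: -73.2° → -48.1°, shortest Δλ = 25.1° (east) — does not cross 180°.
Total crossings: 0.

0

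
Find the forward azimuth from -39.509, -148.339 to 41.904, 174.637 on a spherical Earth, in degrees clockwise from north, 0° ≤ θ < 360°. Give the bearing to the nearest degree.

Δλ = 174.637 − -148.339 = 322.976°; wrapped into (−180°, 180°]: -37.024°.
θ = atan2( sin Δλ · cos φ₂ , cos φ₁ · sin φ₂ − sin φ₁ · cos φ₂ · cos Δλ )
  = atan2(-0.44816, 0.89332) = -26.642° → normalised to [0°, 360°): 333.358°.

333°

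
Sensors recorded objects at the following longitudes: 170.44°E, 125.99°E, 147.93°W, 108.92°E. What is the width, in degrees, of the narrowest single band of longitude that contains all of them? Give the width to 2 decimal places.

103.15°

Sort the longitudes: -147.93°, +108.92°, +125.99°, +170.44°.
Eastward gaps between consecutive values (wrapping around): 256.85°, 17.07°, 44.45°, 41.63°.
Largest gap = 256.85° ⇒ minimal covering band is its complement: 360° − 256.85° = 103.15°.
Band runs from +108.92° eastward to -147.93°, crossing the antimeridian.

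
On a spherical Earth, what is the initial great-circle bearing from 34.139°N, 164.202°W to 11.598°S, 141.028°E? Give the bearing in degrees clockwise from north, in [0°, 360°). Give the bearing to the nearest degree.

Δλ = 141.028 − -164.202 = 305.230°; wrapped into (−180°, 180°]: -54.770°.
θ = atan2( sin Δλ · cos φ₂ , cos φ₁ · sin φ₂ − sin φ₁ · cos φ₂ · cos Δλ )
  = atan2(-0.80016, -0.48352) = -121.144° → normalised to [0°, 360°): 238.856°.

239°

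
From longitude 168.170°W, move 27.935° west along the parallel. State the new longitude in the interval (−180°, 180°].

Start at -168.170°; shift −27.935° → -196.105°.
-196.105° lies outside (−180°, 180°]; add 360° → +163.895°.

163.895°E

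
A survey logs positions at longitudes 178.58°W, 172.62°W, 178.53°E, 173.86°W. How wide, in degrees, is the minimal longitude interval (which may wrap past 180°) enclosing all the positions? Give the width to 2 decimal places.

8.85°

Sort the longitudes: -178.58°, -173.86°, -172.62°, +178.53°.
Eastward gaps between consecutive values (wrapping around): 4.72°, 1.24°, 351.15°, 2.89°.
Largest gap = 351.15° ⇒ minimal covering band is its complement: 360° − 351.15° = 8.85°.
Band runs from +178.53° eastward to -172.62°, crossing the antimeridian.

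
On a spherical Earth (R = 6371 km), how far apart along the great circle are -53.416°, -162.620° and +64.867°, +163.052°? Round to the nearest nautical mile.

7276 nmi

Δλ = 163.052 − -162.620 = 325.672°; wrapped into (−180°, 180°]: -34.328°.
Δφ = 64.867 − -53.416 = 118.283°.
a = sin²(Δφ/2) + cos φ₁ · cos φ₂ · sin²(Δλ/2) = 0.758959.
c = 2·atan2(√a, √(1−a)) = 2.11521 rad → d = 6371·c ≈ 13476.01 km ≈ 7276.46 nmi.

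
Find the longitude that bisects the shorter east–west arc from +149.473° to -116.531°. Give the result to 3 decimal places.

Signed shortest Δλ from +149.473° to -116.531° is +93.996°.
Midpoint longitude = +149.473° + (+93.996°)/2 = +149.473° + 46.998° = +196.471°.
Normalise into (−180°, 180°]: -163.529°.
(The naïve average (+149.473 + -116.531)/2 = 16.471° is on the wrong side of the globe.)

-163.529°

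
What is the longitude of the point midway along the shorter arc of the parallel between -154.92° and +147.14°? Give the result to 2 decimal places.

+176.11°

Signed shortest Δλ from -154.92° to +147.14° is -57.94°.
Midpoint longitude = -154.92° + (-57.94°)/2 = -154.92° − 28.97° = -183.89°.
Normalise into (−180°, 180°]: +176.11°.
(The naïve average (-154.92 + +147.14)/2 = -3.89° is on the wrong side of the globe.)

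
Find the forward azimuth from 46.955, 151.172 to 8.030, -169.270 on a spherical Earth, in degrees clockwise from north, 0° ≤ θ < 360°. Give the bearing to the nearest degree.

126°

Δλ = -169.270 − 151.172 = -320.442°; wrapped into (−180°, 180°]: 39.558°.
θ = atan2( sin Δλ · cos φ₂ , cos φ₁ · sin φ₂ − sin φ₁ · cos φ₂ · cos Δλ )
  = atan2(0.63061, -0.46257) = 126.261° → normalised to [0°, 360°): 126.261°.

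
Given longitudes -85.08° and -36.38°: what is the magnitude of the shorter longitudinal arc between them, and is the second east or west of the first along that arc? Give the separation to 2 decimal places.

Raw difference: -36.38 − -85.08 = 48.7°.
Normalise into (−180°, 180°]: 48.7° stays 48.7°.
Positive ⇒ the second point lies to the east; separation 48.70°.

48.70° east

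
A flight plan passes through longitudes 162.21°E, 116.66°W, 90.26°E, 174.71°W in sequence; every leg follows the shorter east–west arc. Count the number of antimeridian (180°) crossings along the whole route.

3

Leg 1: +162.21° → -116.66°, shortest Δλ = 81.13° (east) — crosses 180°.
Leg 2: -116.66° → +90.26°, shortest Δλ = -153.08° (west) — crosses 180°.
Leg 3: +90.26° → -174.71°, shortest Δλ = 95.03° (east) — crosses 180°.
Total crossings: 3.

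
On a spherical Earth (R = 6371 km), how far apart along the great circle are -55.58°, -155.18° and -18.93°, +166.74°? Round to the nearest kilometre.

5169 km

Δλ = 166.74 − -155.18 = 321.92°; wrapped into (−180°, 180°]: -38.08°.
Δφ = -18.93 − -55.58 = 36.65°.
a = sin²(Δφ/2) + cos φ₁ · cos φ₂ · sin²(Δλ/2) = 0.155755.
c = 2·atan2(√a, √(1−a)) = 0.81139 rad → d = 6371·c ≈ 5169.38 km.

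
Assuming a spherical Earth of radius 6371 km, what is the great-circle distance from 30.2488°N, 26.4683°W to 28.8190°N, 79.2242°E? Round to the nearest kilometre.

9765 km

Δλ = 79.2242 − -26.4683 = 105.6925°.
Δφ = 28.8190 − 30.2488 = -1.4298°.
a = sin²(Δφ/2) + cos φ₁ · cos φ₂ · sin²(Δλ/2) = 0.480939.
c = 2·atan2(√a, √(1−a)) = 1.53266 rad → d = 6371·c ≈ 9764.61 km.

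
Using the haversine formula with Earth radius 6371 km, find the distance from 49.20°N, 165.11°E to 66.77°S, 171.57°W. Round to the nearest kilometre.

Δλ = -171.57 − 165.11 = -336.68°; wrapped into (−180°, 180°]: 23.32°.
Δφ = -66.77 − 49.20 = -115.97°.
a = sin²(Δφ/2) + cos φ₁ · cos φ₂ · sin²(Δλ/2) = 0.729477.
c = 2·atan2(√a, √(1−a)) = 2.04761 rad → d = 6371·c ≈ 13045.35 km.

13045 km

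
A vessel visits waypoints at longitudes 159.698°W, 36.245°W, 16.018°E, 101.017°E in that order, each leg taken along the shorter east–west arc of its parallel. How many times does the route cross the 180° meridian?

0

Leg 1: -159.698° → -36.245°, shortest Δλ = 123.453° (east) — does not cross 180°.
Leg 2: -36.245° → +16.018°, shortest Δλ = 52.263° (east) — does not cross 180°.
Leg 3: +16.018° → +101.017°, shortest Δλ = 84.999° (east) — does not cross 180°.
Total crossings: 0.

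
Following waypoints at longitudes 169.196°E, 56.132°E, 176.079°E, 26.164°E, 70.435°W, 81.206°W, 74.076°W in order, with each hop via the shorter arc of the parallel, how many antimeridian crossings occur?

Leg 1: +169.196° → +56.132°, shortest Δλ = -113.064° (west) — does not cross 180°.
Leg 2: +56.132° → +176.079°, shortest Δλ = 119.947° (east) — does not cross 180°.
Leg 3: +176.079° → +26.164°, shortest Δλ = -149.915° (west) — does not cross 180°.
Leg 4: +26.164° → -70.435°, shortest Δλ = -96.599° (west) — does not cross 180°.
Leg 5: -70.435° → -81.206°, shortest Δλ = -10.771° (west) — does not cross 180°.
Leg 6: -81.206° → -74.076°, shortest Δλ = 7.13° (east) — does not cross 180°.
Total crossings: 0.

0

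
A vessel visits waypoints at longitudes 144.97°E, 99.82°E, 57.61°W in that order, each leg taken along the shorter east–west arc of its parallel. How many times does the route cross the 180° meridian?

Leg 1: +144.97° → +99.82°, shortest Δλ = -45.15° (west) — does not cross 180°.
Leg 2: +99.82° → -57.61°, shortest Δλ = -157.43° (west) — does not cross 180°.
Total crossings: 0.

0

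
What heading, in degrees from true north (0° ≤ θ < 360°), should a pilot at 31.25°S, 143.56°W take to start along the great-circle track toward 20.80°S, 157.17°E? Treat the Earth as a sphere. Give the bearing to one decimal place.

266.0°

Δλ = 157.17 − -143.56 = 300.73°; wrapped into (−180°, 180°]: -59.27°.
θ = atan2( sin Δλ · cos φ₂ , cos φ₁ · sin φ₂ − sin φ₁ · cos φ₂ · cos Δλ )
  = atan2(-0.80356, -0.05577) = -93.970° → normalised to [0°, 360°): 266.030°.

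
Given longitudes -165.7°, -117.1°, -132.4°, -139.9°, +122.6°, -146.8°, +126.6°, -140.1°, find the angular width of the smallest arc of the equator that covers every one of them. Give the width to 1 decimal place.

Sort the longitudes: -165.7°, -146.8°, -140.1°, -139.9°, -132.4°, -117.1°, +122.6°, +126.6°.
Eastward gaps between consecutive values (wrapping around): 18.9°, 6.7°, 0.2°, 7.5°, 15.3°, 239.7°, 4.0°, 67.7°.
Largest gap = 239.7° ⇒ minimal covering band is its complement: 360° − 239.7° = 120.3°.
Band runs from +122.6° eastward to -117.1°, crossing the antimeridian.

120.3°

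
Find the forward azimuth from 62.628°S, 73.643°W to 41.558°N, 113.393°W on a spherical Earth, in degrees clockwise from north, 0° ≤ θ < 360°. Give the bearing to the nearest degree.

Δλ = -113.393 − -73.643 = -39.750°.
θ = atan2( sin Δλ · cos φ₂ , cos φ₁ · sin φ₂ − sin φ₁ · cos φ₂ · cos Δλ )
  = atan2(-0.47848, 0.81590) = -30.389° → normalised to [0°, 360°): 329.611°.

330°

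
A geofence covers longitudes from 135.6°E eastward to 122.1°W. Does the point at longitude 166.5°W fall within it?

Yes

Band width going east from +135.6° to -122.1°: ((-122.1 − 135.6) mod 360) = 102.3°.
Offset of -166.5° east of the west edge: ((-166.5 − 135.6) mod 360) = 57.9°.
57.9° ≤ 102.3° ⇒ inside.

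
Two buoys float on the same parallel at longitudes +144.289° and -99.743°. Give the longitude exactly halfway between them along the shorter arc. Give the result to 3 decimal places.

-157.727°

Signed shortest Δλ from +144.289° to -99.743° is +115.968°.
Midpoint longitude = +144.289° + (+115.968°)/2 = +144.289° + 57.984° = +202.273°.
Normalise into (−180°, 180°]: -157.727°.
(The naïve average (+144.289 + -99.743)/2 = 22.273° is on the wrong side of the globe.)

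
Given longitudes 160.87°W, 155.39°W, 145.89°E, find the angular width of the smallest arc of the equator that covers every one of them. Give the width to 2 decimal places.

Sort the longitudes: -160.87°, -155.39°, +145.89°.
Eastward gaps between consecutive values (wrapping around): 5.48°, 301.28°, 53.24°.
Largest gap = 301.28° ⇒ minimal covering band is its complement: 360° − 301.28° = 58.72°.
Band runs from +145.89° eastward to -155.39°, crossing the antimeridian.

58.72°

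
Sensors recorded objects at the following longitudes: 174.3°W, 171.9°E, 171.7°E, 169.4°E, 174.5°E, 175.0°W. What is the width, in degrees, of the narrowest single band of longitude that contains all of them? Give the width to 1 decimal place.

16.3°

Sort the longitudes: -175.0°, -174.3°, +169.4°, +171.7°, +171.9°, +174.5°.
Eastward gaps between consecutive values (wrapping around): 0.7°, 343.7°, 2.3°, 0.2°, 2.6°, 10.5°.
Largest gap = 343.7° ⇒ minimal covering band is its complement: 360° − 343.7° = 16.3°.
Band runs from +169.4° eastward to -174.3°, crossing the antimeridian.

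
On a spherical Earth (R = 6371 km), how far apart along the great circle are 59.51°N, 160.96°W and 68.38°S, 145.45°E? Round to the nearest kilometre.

14860 km

Δλ = 145.45 − -160.96 = 306.41°; wrapped into (−180°, 180°]: -53.59°.
Δφ = -68.38 − 59.51 = -127.89°.
a = sin²(Δφ/2) + cos φ₁ · cos φ₂ · sin²(Δλ/2) = 0.845065.
c = 2·atan2(√a, √(1−a)) = 2.33247 rad → d = 6371·c ≈ 14860.14 km.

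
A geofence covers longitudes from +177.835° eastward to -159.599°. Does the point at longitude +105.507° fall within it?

No

Band width going east from +177.835° to -159.599°: ((-159.599 − 177.835) mod 360) = 22.566°.
Offset of +105.507° east of the west edge: ((105.507 − 177.835) mod 360) = 287.672°.
287.672° > 22.566° ⇒ outside.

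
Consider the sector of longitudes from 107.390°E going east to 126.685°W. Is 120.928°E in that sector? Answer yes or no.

Band width going east from +107.390° to -126.685°: ((-126.685 − 107.390) mod 360) = 125.925°.
Offset of +120.928° east of the west edge: ((120.928 − 107.390) mod 360) = 13.538°.
13.538° ≤ 125.925° ⇒ inside.

Yes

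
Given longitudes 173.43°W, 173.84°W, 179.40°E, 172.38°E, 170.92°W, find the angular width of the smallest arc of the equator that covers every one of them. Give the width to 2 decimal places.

Sort the longitudes: -173.84°, -173.43°, -170.92°, +172.38°, +179.40°.
Eastward gaps between consecutive values (wrapping around): 0.41°, 2.51°, 343.30°, 7.02°, 6.76°.
Largest gap = 343.30° ⇒ minimal covering band is its complement: 360° − 343.30° = 16.70°.
Band runs from +172.38° eastward to -170.92°, crossing the antimeridian.

16.70°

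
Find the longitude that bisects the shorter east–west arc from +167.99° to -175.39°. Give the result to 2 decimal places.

+176.30°

Signed shortest Δλ from +167.99° to -175.39° is +16.62°.
Midpoint longitude = +167.99° + (+16.62°)/2 = +167.99° + 8.31° = +176.30°.
(The naïve average (+167.99 + -175.39)/2 = -3.7° is on the wrong side of the globe.)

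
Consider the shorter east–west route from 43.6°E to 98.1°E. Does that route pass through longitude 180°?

No

Signed shortest Δλ = ((98.1 − 43.6 + 180) mod 360) − 180 = 54.5°.
Going east by 54.5° from +43.6° reaches +98.1° without touching 180°.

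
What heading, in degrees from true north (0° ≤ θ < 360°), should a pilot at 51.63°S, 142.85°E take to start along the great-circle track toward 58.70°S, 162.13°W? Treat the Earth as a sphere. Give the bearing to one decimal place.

124.9°

Δλ = -162.13 − 142.85 = -304.98°; wrapped into (−180°, 180°]: 55.02°.
θ = atan2( sin Δλ · cos φ₂ , cos φ₁ · sin φ₂ − sin φ₁ · cos φ₂ · cos Δλ )
  = atan2(0.42567, -0.29689) = 124.894° → normalised to [0°, 360°): 124.894°.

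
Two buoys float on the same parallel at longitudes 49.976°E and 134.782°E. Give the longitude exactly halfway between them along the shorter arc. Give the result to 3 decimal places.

Signed shortest Δλ from +49.976° to +134.782° is +84.806°.
Midpoint longitude = +49.976° + (+84.806°)/2 = +49.976° + 42.403° = +92.379°.

92.379°E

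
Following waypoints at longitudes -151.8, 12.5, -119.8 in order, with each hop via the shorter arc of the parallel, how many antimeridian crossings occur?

0

Leg 1: -151.8° → +12.5°, shortest Δλ = 164.3° (east) — does not cross 180°.
Leg 2: +12.5° → -119.8°, shortest Δλ = -132.3° (west) — does not cross 180°.
Total crossings: 0.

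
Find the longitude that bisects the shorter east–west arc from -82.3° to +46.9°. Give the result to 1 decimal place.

-17.7°

Signed shortest Δλ from -82.3° to +46.9° is +129.2°.
Midpoint longitude = -82.3° + (+129.2°)/2 = -82.3° + 64.6° = -17.7°.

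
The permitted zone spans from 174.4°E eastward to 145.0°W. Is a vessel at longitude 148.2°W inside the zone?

Band width going east from +174.4° to -145.0°: ((-145.0 − 174.4) mod 360) = 40.6°.
Offset of -148.2° east of the west edge: ((-148.2 − 174.4) mod 360) = 37.4°.
37.4° ≤ 40.6° ⇒ inside.

Yes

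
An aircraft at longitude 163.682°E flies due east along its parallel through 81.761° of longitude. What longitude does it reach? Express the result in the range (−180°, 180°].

114.557°W

Start at +163.682°; shift +81.761° → +245.443°.
+245.443° lies outside (−180°, 180°]; subtract 360° → -114.557°.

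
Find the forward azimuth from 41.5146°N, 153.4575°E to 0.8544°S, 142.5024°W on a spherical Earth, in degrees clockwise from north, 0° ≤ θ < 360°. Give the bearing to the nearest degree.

109°

Δλ = -142.5024 − 153.4575 = -295.9599°; wrapped into (−180°, 180°]: 64.0401°.
θ = atan2( sin Δλ · cos φ₂ , cos φ₁ · sin φ₂ − sin φ₁ · cos φ₂ · cos Δλ )
  = atan2(0.89900, -0.30127) = 108.527° → normalised to [0°, 360°): 108.527°.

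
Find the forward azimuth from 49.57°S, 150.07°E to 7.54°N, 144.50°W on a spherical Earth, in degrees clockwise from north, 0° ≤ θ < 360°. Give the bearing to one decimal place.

66.1°

Δλ = -144.50 − 150.07 = -294.57°; wrapped into (−180°, 180°]: 65.43°.
θ = atan2( sin Δλ · cos φ₂ , cos φ₁ · sin φ₂ − sin φ₁ · cos φ₂ · cos Δλ )
  = atan2(0.90159, 0.39887) = 66.135° → normalised to [0°, 360°): 66.135°.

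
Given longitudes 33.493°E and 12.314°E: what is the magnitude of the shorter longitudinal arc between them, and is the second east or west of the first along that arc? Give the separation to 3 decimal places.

Raw difference: 12.314 − 33.493 = -21.179°.
Normalise into (−180°, 180°]: -21.179° stays -21.179°.
Negative ⇒ the second point lies to the west; separation 21.179°.

21.179° west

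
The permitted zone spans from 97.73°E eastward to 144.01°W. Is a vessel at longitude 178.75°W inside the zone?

Yes

Band width going east from +97.73° to -144.01°: ((-144.01 − 97.73) mod 360) = 118.26°.
Offset of -178.75° east of the west edge: ((-178.75 − 97.73) mod 360) = 83.52°.
83.52° ≤ 118.26° ⇒ inside.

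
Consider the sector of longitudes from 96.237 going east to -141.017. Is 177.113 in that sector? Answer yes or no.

Yes

Band width going east from +96.237° to -141.017°: ((-141.017 − 96.237) mod 360) = 122.746°.
Offset of +177.113° east of the west edge: ((177.113 − 96.237) mod 360) = 80.876°.
80.876° ≤ 122.746° ⇒ inside.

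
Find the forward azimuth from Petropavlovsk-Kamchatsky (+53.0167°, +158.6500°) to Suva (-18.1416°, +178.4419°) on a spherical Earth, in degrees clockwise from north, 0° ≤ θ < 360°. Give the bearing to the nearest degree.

Δλ = 178.4419 − 158.6500 = 19.7919°.
θ = atan2( sin Δλ · cos φ₂ , cos φ₁ · sin φ₂ − sin φ₁ · cos φ₂ · cos Δλ )
  = atan2(0.32177, -0.90157) = 160.358° → normalised to [0°, 360°): 160.358°.

160°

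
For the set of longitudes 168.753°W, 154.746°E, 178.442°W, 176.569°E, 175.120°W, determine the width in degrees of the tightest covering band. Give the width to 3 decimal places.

Sort the longitudes: -178.442°, -175.120°, -168.753°, +154.746°, +176.569°.
Eastward gaps between consecutive values (wrapping around): 3.322°, 6.367°, 323.499°, 21.823°, 4.989°.
Largest gap = 323.499° ⇒ minimal covering band is its complement: 360° − 323.499° = 36.501°.
Band runs from +154.746° eastward to -168.753°, crossing the antimeridian.

36.501°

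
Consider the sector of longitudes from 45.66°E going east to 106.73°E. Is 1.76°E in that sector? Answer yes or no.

Band width going east from +45.66° to +106.73°: ((106.73 − 45.66) mod 360) = 61.07°.
Offset of +1.76° east of the west edge: ((1.76 − 45.66) mod 360) = 316.10°.
316.10° > 61.07° ⇒ outside.

No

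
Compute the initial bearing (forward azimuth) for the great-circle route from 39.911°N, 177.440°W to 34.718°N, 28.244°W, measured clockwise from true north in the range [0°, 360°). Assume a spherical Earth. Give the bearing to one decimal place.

25.3°

Δλ = -28.244 − -177.440 = 149.196°.
θ = atan2( sin Δλ · cos φ₂ , cos φ₁ · sin φ₂ − sin φ₁ · cos φ₂ · cos Δλ )
  = atan2(0.42093, 0.88983) = 25.316° → normalised to [0°, 360°): 25.316°.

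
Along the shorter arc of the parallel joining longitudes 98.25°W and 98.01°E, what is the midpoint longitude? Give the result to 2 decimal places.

Signed shortest Δλ from -98.25° to +98.01° is -163.74°.
Midpoint longitude = -98.25° + (-163.74°)/2 = -98.25° − 81.87° = -180.12°.
Normalise into (−180°, 180°]: +179.88°.
(The naïve average (-98.25 + +98.01)/2 = -0.12° is on the wrong side of the globe.)

179.88°E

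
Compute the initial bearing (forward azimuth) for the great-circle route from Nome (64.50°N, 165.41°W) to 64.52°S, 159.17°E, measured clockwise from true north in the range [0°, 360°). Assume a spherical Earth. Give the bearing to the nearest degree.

199°

Δλ = 159.17 − -165.41 = 324.58°; wrapped into (−180°, 180°]: -35.42°.
θ = atan2( sin Δλ · cos φ₂ , cos φ₁ · sin φ₂ − sin φ₁ · cos φ₂ · cos Δλ )
  = atan2(-0.24933, -0.70506) = -160.525° → normalised to [0°, 360°): 199.475°.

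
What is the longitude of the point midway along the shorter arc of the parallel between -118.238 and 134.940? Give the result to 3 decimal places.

-171.649°

Signed shortest Δλ from -118.238° to +134.940° is -106.822°.
Midpoint longitude = -118.238° + (-106.822°)/2 = -118.238° − 53.411° = -171.649°.
(The naïve average (-118.238 + +134.940)/2 = 8.351° is on the wrong side of the globe.)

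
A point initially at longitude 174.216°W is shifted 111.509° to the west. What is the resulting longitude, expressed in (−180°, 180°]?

74.275°E

Start at -174.216°; shift −111.509° → -285.725°.
-285.725° lies outside (−180°, 180°]; add 360° → +74.275°.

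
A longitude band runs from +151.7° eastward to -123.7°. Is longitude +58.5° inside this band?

Band width going east from +151.7° to -123.7°: ((-123.7 − 151.7) mod 360) = 84.6°.
Offset of +58.5° east of the west edge: ((58.5 − 151.7) mod 360) = 266.8°.
266.8° > 84.6° ⇒ outside.

No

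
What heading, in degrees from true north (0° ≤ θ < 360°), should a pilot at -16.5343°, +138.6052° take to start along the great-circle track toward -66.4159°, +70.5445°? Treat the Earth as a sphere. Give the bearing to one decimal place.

203.9°

Δλ = 70.5445 − 138.6052 = -68.0607°.
θ = atan2( sin Δλ · cos φ₂ , cos φ₁ · sin φ₂ − sin φ₁ · cos φ₂ · cos Δλ )
  = atan2(-0.37112, -0.83604) = -156.063° → normalised to [0°, 360°): 203.937°.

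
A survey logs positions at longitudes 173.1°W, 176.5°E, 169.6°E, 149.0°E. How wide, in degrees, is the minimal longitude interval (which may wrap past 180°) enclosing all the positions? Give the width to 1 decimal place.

37.9°

Sort the longitudes: -173.1°, +149.0°, +169.6°, +176.5°.
Eastward gaps between consecutive values (wrapping around): 322.1°, 20.6°, 6.9°, 10.4°.
Largest gap = 322.1° ⇒ minimal covering band is its complement: 360° − 322.1° = 37.9°.
Band runs from +149.0° eastward to -173.1°, crossing the antimeridian.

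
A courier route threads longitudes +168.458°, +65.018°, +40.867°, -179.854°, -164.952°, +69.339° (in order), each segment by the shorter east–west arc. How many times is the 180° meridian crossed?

2

Leg 1: +168.458° → +65.018°, shortest Δλ = -103.44° (west) — does not cross 180°.
Leg 2: +65.018° → +40.867°, shortest Δλ = -24.151° (west) — does not cross 180°.
Leg 3: +40.867° → -179.854°, shortest Δλ = 139.279° (east) — crosses 180°.
Leg 4: -179.854° → -164.952°, shortest Δλ = 14.902° (east) — does not cross 180°.
Leg 5: -164.952° → +69.339°, shortest Δλ = -125.709° (west) — crosses 180°.
Total crossings: 2.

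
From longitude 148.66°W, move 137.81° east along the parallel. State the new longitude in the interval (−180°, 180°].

Start at -148.66°; shift +137.81° → -10.85°.
-10.85° already lies in (−180°, 180°].

10.85°W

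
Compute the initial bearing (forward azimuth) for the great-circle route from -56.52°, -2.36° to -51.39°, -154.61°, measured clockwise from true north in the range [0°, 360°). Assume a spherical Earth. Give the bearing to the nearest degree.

Δλ = -154.61 − -2.36 = -152.25°.
θ = atan2( sin Δλ · cos φ₂ , cos φ₁ · sin φ₂ − sin φ₁ · cos φ₂ · cos Δλ )
  = atan2(-0.29055, -0.89168) = -161.952° → normalised to [0°, 360°): 198.048°.

198°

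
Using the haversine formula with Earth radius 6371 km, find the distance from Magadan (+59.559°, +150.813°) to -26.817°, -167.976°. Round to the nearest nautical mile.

5572 nmi

Δλ = -167.976 − 150.813 = -318.789°; wrapped into (−180°, 180°]: 41.211°.
Δφ = -26.817 − 59.559 = -86.376°.
a = sin²(Δφ/2) + cos φ₁ · cos φ₂ · sin²(Δλ/2) = 0.524399.
c = 2·atan2(√a, √(1−a)) = 1.61961 rad → d = 6371·c ≈ 10318.55 km ≈ 5571.57 nmi.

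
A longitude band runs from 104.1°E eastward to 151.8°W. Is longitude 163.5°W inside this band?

Band width going east from +104.1° to -151.8°: ((-151.8 − 104.1) mod 360) = 104.1°.
Offset of -163.5° east of the west edge: ((-163.5 − 104.1) mod 360) = 92.4°.
92.4° ≤ 104.1° ⇒ inside.

Yes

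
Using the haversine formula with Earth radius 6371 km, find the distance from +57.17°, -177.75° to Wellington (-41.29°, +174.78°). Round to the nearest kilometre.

10971 km

Δλ = 174.78 − -177.75 = 352.53°; wrapped into (−180°, 180°]: -7.47°.
Δφ = -41.29 − 57.17 = -98.46°.
a = sin²(Δφ/2) + cos φ₁ · cos φ₂ · sin²(Δλ/2) = 0.575288.
c = 2·atan2(√a, √(1−a)) = 1.72195 rad → d = 6371·c ≈ 10970.53 km.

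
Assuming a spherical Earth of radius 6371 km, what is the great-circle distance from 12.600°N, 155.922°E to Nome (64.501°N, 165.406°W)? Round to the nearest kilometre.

Δλ = -165.406 − 155.922 = -321.328°; wrapped into (−180°, 180°]: 38.672°.
Δφ = 64.501 − 12.600 = 51.901°.
a = sin²(Δφ/2) + cos φ₁ · cos φ₂ · sin²(Δλ/2) = 0.237548.
c = 2·atan2(√a, √(1−a)) = 1.01819 rad → d = 6371·c ≈ 6486.92 km.

6487 km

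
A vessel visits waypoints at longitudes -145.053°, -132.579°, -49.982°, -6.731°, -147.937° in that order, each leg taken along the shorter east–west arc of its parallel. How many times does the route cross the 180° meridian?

0

Leg 1: -145.053° → -132.579°, shortest Δλ = 12.474° (east) — does not cross 180°.
Leg 2: -132.579° → -49.982°, shortest Δλ = 82.597° (east) — does not cross 180°.
Leg 3: -49.982° → -6.731°, shortest Δλ = 43.251° (east) — does not cross 180°.
Leg 4: -6.731° → -147.937°, shortest Δλ = -141.206° (west) — does not cross 180°.
Total crossings: 0.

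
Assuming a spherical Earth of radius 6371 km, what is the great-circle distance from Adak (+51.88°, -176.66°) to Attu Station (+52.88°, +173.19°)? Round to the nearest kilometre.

Δλ = 173.19 − -176.66 = 349.85°; wrapped into (−180°, 180°]: -10.15°.
Δφ = 52.88 − 51.88 = 1.00°.
a = sin²(Δφ/2) + cos φ₁ · cos φ₂ · sin²(Δλ/2) = 0.002991.
c = 2·atan2(√a, √(1−a)) = 0.10944 rad → d = 6371·c ≈ 697.24 km.

697 km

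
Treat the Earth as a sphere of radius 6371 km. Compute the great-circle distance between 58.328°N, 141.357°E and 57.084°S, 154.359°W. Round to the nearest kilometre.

14033 km

Δλ = -154.359 − 141.357 = -295.716°; wrapped into (−180°, 180°]: 64.284°.
Δφ = -57.084 − 58.328 = -115.412°.
a = sin²(Δφ/2) + cos φ₁ · cos φ₂ · sin²(Δλ/2) = 0.795320.
c = 2·atan2(√a, √(1−a)) = 2.20265 rad → d = 6371·c ≈ 14033.08 km.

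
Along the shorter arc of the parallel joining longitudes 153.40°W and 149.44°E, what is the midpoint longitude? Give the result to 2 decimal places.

178.02°E

Signed shortest Δλ from -153.40° to +149.44° is -57.16°.
Midpoint longitude = -153.40° + (-57.16°)/2 = -153.40° − 28.58° = -181.98°.
Normalise into (−180°, 180°]: +178.02°.
(The naïve average (-153.40 + +149.44)/2 = -1.98° is on the wrong side of the globe.)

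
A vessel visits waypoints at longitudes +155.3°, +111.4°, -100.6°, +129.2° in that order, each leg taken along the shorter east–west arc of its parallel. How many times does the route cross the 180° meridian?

Leg 1: +155.3° → +111.4°, shortest Δλ = -43.9° (west) — does not cross 180°.
Leg 2: +111.4° → -100.6°, shortest Δλ = 148.0° (east) — crosses 180°.
Leg 3: -100.6° → +129.2°, shortest Δλ = -130.2° (west) — crosses 180°.
Total crossings: 2.

2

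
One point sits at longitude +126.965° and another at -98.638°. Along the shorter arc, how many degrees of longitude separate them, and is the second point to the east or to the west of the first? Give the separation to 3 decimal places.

Raw difference: -98.638 − 126.965 = -225.603°.
Normalise into (−180°, 180°]: -225.603° + 360° = 134.397°.
Positive ⇒ the second point lies to the east; separation 134.397°.

134.397° east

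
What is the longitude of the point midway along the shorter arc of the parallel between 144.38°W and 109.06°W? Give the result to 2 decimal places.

Signed shortest Δλ from -144.38° to -109.06° is +35.32°.
Midpoint longitude = -144.38° + (+35.32°)/2 = -144.38° + 17.66° = -126.72°.

126.72°W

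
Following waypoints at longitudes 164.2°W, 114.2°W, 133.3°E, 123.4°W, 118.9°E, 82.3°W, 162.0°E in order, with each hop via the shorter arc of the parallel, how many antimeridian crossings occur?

5

Leg 1: -164.2° → -114.2°, shortest Δλ = 50.0° (east) — does not cross 180°.
Leg 2: -114.2° → +133.3°, shortest Δλ = -112.5° (west) — crosses 180°.
Leg 3: +133.3° → -123.4°, shortest Δλ = 103.3° (east) — crosses 180°.
Leg 4: -123.4° → +118.9°, shortest Δλ = -117.7° (west) — crosses 180°.
Leg 5: +118.9° → -82.3°, shortest Δλ = 158.8° (east) — crosses 180°.
Leg 6: -82.3° → +162.0°, shortest Δλ = -115.7° (west) — crosses 180°.
Total crossings: 5.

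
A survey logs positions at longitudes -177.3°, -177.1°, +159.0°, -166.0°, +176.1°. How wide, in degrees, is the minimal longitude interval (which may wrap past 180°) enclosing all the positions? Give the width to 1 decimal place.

35.0°

Sort the longitudes: -177.3°, -177.1°, -166.0°, +159.0°, +176.1°.
Eastward gaps between consecutive values (wrapping around): 0.2°, 11.1°, 325.0°, 17.1°, 6.6°.
Largest gap = 325.0° ⇒ minimal covering band is its complement: 360° − 325.0° = 35.0°.
Band runs from +159.0° eastward to -166.0°, crossing the antimeridian.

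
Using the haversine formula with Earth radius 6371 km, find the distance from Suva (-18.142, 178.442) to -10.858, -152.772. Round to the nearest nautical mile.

1727 nmi

Δλ = -152.772 − 178.442 = -331.214°; wrapped into (−180°, 180°]: 28.786°.
Δφ = -10.858 − -18.142 = 7.284°.
a = sin²(Δφ/2) + cos φ₁ · cos φ₂ · sin²(Δλ/2) = 0.061700.
c = 2·atan2(√a, √(1−a)) = 0.50205 rad → d = 6371·c ≈ 3198.53 km ≈ 1727.07 nmi.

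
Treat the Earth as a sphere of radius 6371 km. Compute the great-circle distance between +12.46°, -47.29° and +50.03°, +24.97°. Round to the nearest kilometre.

Δλ = 24.97 − -47.29 = 72.26°.
Δφ = 50.03 − 12.46 = 37.57°.
a = sin²(Δφ/2) + cos φ₁ · cos φ₂ · sin²(Δλ/2) = 0.321762.
c = 2·atan2(√a, √(1−a)) = 1.20630 rad → d = 6371·c ≈ 7685.35 km.

7685 km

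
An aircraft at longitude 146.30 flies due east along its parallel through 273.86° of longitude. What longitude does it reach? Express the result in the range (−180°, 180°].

Start at +146.30°; shift +273.86° → +420.16°.
+420.16° lies outside (−180°, 180°]; subtract 360° → +60.16°.

+60.16°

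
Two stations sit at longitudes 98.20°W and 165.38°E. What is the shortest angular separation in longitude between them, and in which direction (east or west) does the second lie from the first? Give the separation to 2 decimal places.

96.42° west

Raw difference: 165.38 − -98.20 = 263.58°.
Normalise into (−180°, 180°]: 263.58° − 360° = -96.42°.
Negative ⇒ the second point lies to the west; separation 96.42°.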